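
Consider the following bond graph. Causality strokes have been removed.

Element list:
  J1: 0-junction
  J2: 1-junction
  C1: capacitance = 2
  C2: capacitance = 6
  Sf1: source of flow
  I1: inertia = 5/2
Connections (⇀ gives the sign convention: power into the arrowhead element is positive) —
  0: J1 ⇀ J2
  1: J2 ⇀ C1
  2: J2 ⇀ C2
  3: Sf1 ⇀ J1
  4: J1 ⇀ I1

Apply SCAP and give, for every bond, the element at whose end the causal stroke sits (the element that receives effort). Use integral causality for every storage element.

β3 |Sf1  (Sf1 (Sf) sets flow on bond)
β1 |J2  (C1 integral (e out))
β2 |J2  (C2: C, integral causality)
β0 |J1  (only one flow-in slot at J2)
β4 |I1  (common-e at J1 fixed by 0)

bond 0 stroke→J1
bond 1 stroke→J2
bond 2 stroke→J2
bond 3 stroke→Sf1
bond 4 stroke→I1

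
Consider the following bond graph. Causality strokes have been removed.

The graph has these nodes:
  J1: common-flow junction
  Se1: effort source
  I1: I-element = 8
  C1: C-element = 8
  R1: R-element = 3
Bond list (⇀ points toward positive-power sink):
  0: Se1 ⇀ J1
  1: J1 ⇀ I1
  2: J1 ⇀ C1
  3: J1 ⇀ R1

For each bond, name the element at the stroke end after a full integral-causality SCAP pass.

b0 stroke→J1
b1 stroke→I1
b2 stroke→J1
b3 stroke→J1

b0 stroke at J1  (source Se1 imposes e)
b1 stroke at I1  (prefer integral on I1)
b2 stroke at J1  (1-jn J1 has f-setter on 1)
b3 stroke at J1  (1-jn J1 has f-setter on 1)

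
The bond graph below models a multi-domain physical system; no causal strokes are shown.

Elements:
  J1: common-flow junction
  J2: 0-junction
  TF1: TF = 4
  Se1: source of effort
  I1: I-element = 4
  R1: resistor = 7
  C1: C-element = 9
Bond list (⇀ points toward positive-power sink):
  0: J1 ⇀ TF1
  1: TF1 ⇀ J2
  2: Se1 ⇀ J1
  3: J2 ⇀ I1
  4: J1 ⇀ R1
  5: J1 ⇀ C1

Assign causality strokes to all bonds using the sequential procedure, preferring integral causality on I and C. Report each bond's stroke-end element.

#0 |TF1
#1 |J2
#2 |J1
#3 |I1
#4 |J1
#5 |J1

bond 2 |J1  (Se1: effort source, stroke at far end)
bond 3 |I1  (I1 outputs flow p/I1)
bond 1 |J2  (J2: last free bond brings effort in)
bond 0 |TF1  (TF1: transformer flips bond 1)
bond 4 |J1  (J1 flow already set via bond 0)
bond 5 |J1  (J1: bond 0 brought flow, rest push out)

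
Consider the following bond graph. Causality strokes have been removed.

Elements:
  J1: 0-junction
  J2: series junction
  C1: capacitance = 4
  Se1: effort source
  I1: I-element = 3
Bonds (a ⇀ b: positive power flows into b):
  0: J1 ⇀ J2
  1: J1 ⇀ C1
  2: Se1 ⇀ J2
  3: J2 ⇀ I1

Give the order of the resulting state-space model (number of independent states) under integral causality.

2  (C1, I1 all integral)

#2 →J2  (source Se1 imposes e)
#1 →J1  (C1: C, integral causality)
#0 →J2  (J1: bond 1 brought effort, rest push out)
#3 →I1  (J2: last free bond brings flow in)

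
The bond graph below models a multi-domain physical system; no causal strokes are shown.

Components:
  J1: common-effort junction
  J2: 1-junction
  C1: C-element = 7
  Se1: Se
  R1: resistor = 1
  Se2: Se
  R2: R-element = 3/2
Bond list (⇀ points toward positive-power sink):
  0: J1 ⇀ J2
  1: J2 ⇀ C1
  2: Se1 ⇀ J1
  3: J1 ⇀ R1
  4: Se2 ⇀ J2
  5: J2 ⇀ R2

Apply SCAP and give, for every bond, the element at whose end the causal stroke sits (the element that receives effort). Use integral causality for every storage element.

#2 →J1  (Se1 fixes effort; stroke away)
#4 →J2  (Se2 fixes effort; stroke away)
#0 →J2  (0-jn J1 has e-setter on 2)
#3 →R1  (J1 effort already set via bond 2)
#1 →J2  (prefer integral on C1)
#5 →R2  (J2 needs exactly one f-in)

bond 0 stroke at J2
bond 1 stroke at J2
bond 2 stroke at J1
bond 3 stroke at R1
bond 4 stroke at J2
bond 5 stroke at R2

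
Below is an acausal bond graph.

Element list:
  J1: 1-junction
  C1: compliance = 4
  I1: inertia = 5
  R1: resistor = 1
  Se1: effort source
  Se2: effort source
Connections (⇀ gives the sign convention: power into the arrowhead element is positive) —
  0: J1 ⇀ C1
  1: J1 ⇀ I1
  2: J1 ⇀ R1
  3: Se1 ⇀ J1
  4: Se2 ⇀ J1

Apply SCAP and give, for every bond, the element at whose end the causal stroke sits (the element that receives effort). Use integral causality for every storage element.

b0 stroke at J1
b1 stroke at I1
b2 stroke at J1
b3 stroke at J1
b4 stroke at J1

#3 |J1  (source Se1 imposes e)
#4 |J1  (Se2 (Se) sets effort on bond)
#0 |J1  (C1 integral (e out))
#1 |I1  (I1 outputs flow p/I1)
#2 |J1  (common-f at J1 fixed by 1)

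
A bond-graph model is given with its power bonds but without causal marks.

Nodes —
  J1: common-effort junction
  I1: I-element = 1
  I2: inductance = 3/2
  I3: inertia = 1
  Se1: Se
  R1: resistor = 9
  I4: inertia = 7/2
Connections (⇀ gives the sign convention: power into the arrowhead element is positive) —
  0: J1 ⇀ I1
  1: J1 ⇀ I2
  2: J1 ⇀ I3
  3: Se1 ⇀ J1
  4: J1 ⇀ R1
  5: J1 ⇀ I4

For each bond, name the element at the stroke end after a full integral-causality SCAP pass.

#0 stroke→I1
#1 stroke→I2
#2 stroke→I3
#3 stroke→J1
#4 stroke→R1
#5 stroke→I4

#3 →J1  (Se1 fixes effort; stroke away)
#0 →I1  (0-jn J1 has e-setter on 3)
#1 →I2  (0-jn J1 has e-setter on 3)
#2 →I3  (common-e at J1 fixed by 3)
#4 →R1  (common-e at J1 fixed by 3)
#5 →I4  (common-e at J1 fixed by 3)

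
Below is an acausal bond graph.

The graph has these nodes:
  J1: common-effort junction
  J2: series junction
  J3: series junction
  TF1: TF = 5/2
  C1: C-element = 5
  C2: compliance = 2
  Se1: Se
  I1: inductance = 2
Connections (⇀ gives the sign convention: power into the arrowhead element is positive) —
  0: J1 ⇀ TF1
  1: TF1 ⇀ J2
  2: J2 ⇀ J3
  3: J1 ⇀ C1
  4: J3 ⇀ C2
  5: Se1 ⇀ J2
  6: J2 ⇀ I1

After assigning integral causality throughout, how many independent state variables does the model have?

3  (C1, C2, I1 all integral)

b5 stroke at J2  (Se1: effort source, stroke at far end)
b3 stroke at J1  (C1: C, integral causality)
b0 stroke at TF1  (J1 effort already set via bond 3)
b1 stroke at J2  (TF TF1: opposite of bond 0)
b4 stroke at J3  (C2 outputs effort q/C2)
b2 stroke at J2  (closing 1-jn rule on J3)
b6 stroke at I1  (J2 needs exactly one f-in)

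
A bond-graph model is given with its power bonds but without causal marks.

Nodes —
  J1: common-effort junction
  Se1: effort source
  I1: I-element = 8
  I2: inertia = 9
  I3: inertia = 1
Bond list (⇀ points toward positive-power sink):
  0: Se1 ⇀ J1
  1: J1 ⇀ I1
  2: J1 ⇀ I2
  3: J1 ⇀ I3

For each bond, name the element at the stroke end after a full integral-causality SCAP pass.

β0 stroke at J1  (Se1 (Se) sets effort on bond)
β1 stroke at I1  (0-jn J1 has e-setter on 0)
β2 stroke at I2  (common-e at J1 fixed by 0)
β3 stroke at I3  (0-jn J1 has e-setter on 0)

β0 →J1
β1 →I1
β2 →I2
β3 →I3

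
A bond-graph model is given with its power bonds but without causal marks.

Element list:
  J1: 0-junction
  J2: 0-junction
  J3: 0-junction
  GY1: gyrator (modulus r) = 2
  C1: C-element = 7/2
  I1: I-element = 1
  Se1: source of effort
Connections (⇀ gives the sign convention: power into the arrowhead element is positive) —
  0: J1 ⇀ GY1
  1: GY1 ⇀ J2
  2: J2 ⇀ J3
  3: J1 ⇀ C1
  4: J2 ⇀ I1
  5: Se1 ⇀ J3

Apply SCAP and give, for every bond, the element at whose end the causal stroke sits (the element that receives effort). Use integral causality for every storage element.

b5 stroke at J3  (source Se1 imposes e)
b2 stroke at J2  (J3 effort already set via bond 5)
b1 stroke at GY1  (common-e at J2 fixed by 2)
b4 stroke at I1  (J2: bond 2 brought effort, rest push out)
b0 stroke at GY1  (GY1: gyrator matches bond 1)
b3 stroke at J1  (J1 needs exactly one e-in)

b0 →GY1
b1 →GY1
b2 →J2
b3 →J1
b4 →I1
b5 →J3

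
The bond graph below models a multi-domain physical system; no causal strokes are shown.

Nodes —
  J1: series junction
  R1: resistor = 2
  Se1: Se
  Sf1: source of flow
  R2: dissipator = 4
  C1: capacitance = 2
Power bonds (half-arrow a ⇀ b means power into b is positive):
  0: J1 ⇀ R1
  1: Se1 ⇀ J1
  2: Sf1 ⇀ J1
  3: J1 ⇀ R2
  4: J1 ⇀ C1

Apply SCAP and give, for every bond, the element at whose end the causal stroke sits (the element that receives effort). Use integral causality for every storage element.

#0 →J1
#1 →J1
#2 →Sf1
#3 →J1
#4 →J1

bond 1 |J1  (Se1: effort source, stroke at far end)
bond 2 |Sf1  (Sf1 fixes flow; stroke at Sf1)
bond 0 |J1  (1-jn J1 has f-setter on 2)
bond 3 |J1  (J1 flow already set via bond 2)
bond 4 |J1  (J1: bond 2 brought flow, rest push out)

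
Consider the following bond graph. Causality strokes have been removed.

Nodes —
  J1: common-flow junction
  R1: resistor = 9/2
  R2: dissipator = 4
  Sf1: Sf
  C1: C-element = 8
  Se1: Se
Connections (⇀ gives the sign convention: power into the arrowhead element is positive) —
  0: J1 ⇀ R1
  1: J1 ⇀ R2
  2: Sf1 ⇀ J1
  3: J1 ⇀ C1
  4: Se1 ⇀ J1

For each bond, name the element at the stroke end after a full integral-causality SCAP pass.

bond 0 stroke at J1
bond 1 stroke at J1
bond 2 stroke at Sf1
bond 3 stroke at J1
bond 4 stroke at J1

β2 |Sf1  (Sf1 fixes flow; stroke at Sf1)
β4 |J1  (source Se1 imposes e)
β0 |J1  (J1 flow already set via bond 2)
β1 |J1  (J1: bond 2 brought flow, rest push out)
β3 |J1  (common-f at J1 fixed by 2)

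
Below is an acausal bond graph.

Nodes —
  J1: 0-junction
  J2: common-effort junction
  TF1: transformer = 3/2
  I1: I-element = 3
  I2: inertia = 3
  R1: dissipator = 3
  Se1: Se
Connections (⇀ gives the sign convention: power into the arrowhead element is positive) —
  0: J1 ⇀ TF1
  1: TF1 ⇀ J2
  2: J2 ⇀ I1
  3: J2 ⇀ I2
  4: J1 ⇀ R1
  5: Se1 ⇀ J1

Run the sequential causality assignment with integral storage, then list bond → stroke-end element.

b0 stroke→TF1
b1 stroke→J2
b2 stroke→I1
b3 stroke→I2
b4 stroke→R1
b5 stroke→J1

#5 |J1  (Se1 fixes effort; stroke away)
#0 |TF1  (common-e at J1 fixed by 5)
#4 |R1  (0-jn J1 has e-setter on 5)
#1 |J2  (TF TF1: opposite of bond 0)
#2 |I1  (J2: bond 1 brought effort, rest push out)
#3 |I2  (J2: bond 1 brought effort, rest push out)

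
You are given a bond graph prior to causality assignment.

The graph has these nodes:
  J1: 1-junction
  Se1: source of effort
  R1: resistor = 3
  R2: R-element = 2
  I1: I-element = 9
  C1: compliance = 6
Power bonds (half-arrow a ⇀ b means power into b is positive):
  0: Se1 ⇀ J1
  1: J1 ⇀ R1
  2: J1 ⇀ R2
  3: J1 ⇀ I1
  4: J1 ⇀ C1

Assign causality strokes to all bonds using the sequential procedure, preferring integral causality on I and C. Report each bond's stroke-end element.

bond 0 stroke→J1  (Se1: effort source, stroke at far end)
bond 3 stroke→I1  (prefer integral on I1)
bond 1 stroke→J1  (J1: bond 3 brought flow, rest push out)
bond 2 stroke→J1  (J1: bond 3 brought flow, rest push out)
bond 4 stroke→J1  (common-f at J1 fixed by 3)

β0 |J1
β1 |J1
β2 |J1
β3 |I1
β4 |J1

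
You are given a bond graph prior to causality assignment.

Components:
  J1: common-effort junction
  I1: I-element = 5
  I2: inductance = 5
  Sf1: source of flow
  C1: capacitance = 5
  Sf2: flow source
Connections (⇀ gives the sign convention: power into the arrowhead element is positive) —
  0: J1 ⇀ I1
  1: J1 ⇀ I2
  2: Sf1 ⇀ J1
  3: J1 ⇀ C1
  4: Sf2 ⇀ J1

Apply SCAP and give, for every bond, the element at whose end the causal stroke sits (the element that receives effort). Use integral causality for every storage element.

b2 stroke at Sf1  (Sf1: flow source, stroke at near end)
b4 stroke at Sf2  (Sf2 fixes flow; stroke at Sf2)
b0 stroke at I1  (I1 outputs flow p/I1)
b1 stroke at I2  (I2: I, integral causality)
b3 stroke at J1  (only one effort-in slot at J1)

bond 0 stroke at I1
bond 1 stroke at I2
bond 2 stroke at Sf1
bond 3 stroke at J1
bond 4 stroke at Sf2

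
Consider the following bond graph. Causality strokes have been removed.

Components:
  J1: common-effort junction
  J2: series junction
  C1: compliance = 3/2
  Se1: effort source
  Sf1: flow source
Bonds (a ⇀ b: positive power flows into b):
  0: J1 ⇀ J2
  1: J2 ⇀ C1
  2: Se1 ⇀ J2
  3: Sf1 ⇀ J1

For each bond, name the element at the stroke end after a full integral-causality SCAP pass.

#0 →J1
#1 →J2
#2 →J2
#3 →Sf1

β2 →J2  (Se1 (Se) sets effort on bond)
β3 →Sf1  (Sf1 (Sf) sets flow on bond)
β0 →J1  (only one effort-in slot at J1)
β1 →J2  (common-f at J2 fixed by 0)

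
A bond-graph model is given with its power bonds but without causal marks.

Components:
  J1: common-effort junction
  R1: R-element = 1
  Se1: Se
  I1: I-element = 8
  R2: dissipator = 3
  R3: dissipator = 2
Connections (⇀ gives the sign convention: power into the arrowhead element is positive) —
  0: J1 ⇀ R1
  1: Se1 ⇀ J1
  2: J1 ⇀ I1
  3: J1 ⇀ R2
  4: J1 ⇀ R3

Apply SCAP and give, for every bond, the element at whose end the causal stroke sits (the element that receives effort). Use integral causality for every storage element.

β0 stroke→R1
β1 stroke→J1
β2 stroke→I1
β3 stroke→R2
β4 stroke→R3

#1 →J1  (Se1 (Se) sets effort on bond)
#0 →R1  (J1: bond 1 brought effort, rest push out)
#2 →I1  (common-e at J1 fixed by 1)
#3 →R2  (0-jn J1 has e-setter on 1)
#4 →R3  (common-e at J1 fixed by 1)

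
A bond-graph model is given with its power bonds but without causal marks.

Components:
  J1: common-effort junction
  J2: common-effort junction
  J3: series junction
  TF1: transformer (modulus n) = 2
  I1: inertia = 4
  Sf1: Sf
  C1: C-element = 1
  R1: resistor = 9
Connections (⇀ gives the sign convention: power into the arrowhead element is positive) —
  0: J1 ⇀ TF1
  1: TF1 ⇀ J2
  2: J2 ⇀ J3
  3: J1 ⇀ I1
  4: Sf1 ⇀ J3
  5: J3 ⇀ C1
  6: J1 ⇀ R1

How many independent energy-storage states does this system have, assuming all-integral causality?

2  (C1, I1 all integral)

bond 4 |Sf1  (source Sf1 imposes f)
bond 2 |J3  (J3: bond 4 brought flow, rest push out)
bond 5 |J3  (1-jn J3 has f-setter on 4)
bond 1 |J2  (J2 needs exactly one e-in)
bond 0 |TF1  (TF1: transformer flips bond 1)
bond 3 |I1  (I1: I, integral causality)
bond 6 |J1  (closing 0-jn rule on J1)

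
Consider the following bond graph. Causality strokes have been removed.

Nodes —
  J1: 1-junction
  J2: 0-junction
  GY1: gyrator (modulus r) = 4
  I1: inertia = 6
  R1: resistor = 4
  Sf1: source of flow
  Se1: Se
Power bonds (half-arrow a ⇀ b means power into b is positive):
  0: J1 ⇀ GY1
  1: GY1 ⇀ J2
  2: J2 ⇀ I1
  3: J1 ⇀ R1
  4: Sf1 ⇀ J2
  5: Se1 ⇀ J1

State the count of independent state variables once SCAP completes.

b4 |Sf1  (Sf1 fixes flow; stroke at Sf1)
b5 |J1  (Se1: effort source, stroke at far end)
b2 |I1  (prefer integral on I1)
b1 |J2  (J2: last free bond brings effort in)
b0 |J1  (through GY1, causality inverts; strokes same side of GY1)
b3 |R1  (only one flow-in slot at J1)

1  (I1 all integral)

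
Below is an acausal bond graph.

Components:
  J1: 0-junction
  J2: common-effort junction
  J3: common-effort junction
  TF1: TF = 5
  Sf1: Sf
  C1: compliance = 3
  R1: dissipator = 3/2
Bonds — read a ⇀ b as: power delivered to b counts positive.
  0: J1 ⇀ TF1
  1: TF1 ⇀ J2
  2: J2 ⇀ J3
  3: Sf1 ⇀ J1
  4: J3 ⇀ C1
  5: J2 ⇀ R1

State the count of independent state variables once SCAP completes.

1  (C1 all integral)

β3 stroke→Sf1  (Sf1: flow source, stroke at near end)
β0 stroke→J1  (closing 0-jn rule on J1)
β1 stroke→TF1  (through TF1, causality passes straight; one stroke at TF1)
β4 stroke→J3  (C1 integral (e out))
β2 stroke→J2  (0-jn J3 has e-setter on 4)
β5 stroke→R1  (0-jn J2 has e-setter on 2)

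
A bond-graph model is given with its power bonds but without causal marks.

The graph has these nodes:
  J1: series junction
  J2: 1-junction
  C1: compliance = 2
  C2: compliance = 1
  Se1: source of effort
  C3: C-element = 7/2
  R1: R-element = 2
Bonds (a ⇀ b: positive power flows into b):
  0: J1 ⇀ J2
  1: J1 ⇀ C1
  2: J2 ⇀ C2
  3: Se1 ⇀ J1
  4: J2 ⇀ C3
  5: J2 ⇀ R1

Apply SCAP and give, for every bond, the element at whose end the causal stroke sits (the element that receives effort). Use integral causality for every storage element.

#0 →J2
#1 →J1
#2 →J2
#3 →J1
#4 →J2
#5 →R1

#3 stroke→J1  (Se1 (Se) sets effort on bond)
#1 stroke→J1  (C1 integral (e out))
#0 stroke→J2  (closing 1-jn rule on J1)
#2 stroke→J2  (C2: C, integral causality)
#4 stroke→J2  (C3: C, integral causality)
#5 stroke→R1  (closing 1-jn rule on J2)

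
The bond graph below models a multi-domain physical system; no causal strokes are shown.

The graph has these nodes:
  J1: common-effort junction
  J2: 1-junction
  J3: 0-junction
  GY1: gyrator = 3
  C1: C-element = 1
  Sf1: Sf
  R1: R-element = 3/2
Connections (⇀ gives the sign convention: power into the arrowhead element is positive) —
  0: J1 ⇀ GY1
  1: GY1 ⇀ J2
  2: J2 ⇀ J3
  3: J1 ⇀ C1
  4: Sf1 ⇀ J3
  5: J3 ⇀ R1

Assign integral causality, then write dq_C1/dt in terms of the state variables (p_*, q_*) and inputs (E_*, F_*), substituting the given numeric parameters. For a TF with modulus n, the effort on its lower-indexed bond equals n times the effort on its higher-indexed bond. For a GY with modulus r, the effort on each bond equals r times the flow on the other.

dq_C1/dt = -F_Sf1/2 - q_C1/6

bond 4 |Sf1  (Sf1 fixes flow; stroke at Sf1)
bond 3 |J1  (C1 integral (e out))
bond 0 |GY1  (J1 effort already set via bond 3)
bond 1 |GY1  (GY1: gyrator matches bond 0)
bond 2 |J2  (common-f at J2 fixed by 1)
bond 5 |J3  (only one effort-in slot at J3)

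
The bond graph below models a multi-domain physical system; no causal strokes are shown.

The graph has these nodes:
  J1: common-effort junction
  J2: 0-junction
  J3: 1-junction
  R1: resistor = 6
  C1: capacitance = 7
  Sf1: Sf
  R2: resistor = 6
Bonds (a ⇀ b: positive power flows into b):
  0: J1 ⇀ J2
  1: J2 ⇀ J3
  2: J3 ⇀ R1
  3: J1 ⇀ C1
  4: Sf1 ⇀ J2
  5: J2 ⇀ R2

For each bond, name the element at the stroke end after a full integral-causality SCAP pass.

β0 |J2
β1 |J3
β2 |R1
β3 |J1
β4 |Sf1
β5 |R2

bond 4 stroke→Sf1  (Sf1 (Sf) sets flow on bond)
bond 3 stroke→J1  (C1 outputs effort q/C1)
bond 0 stroke→J2  (common-e at J1 fixed by 3)
bond 1 stroke→J3  (J2 effort already set via bond 0)
bond 5 stroke→R2  (0-jn J2 has e-setter on 0)
bond 2 stroke→R1  (J3: last free bond brings flow in)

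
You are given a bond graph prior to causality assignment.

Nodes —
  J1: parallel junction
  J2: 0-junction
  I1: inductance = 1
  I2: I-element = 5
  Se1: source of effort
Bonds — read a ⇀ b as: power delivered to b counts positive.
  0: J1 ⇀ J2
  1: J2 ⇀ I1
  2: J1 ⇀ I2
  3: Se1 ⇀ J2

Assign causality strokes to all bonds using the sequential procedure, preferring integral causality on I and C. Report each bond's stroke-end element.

#3 →J2  (Se1 (Se) sets effort on bond)
#0 →J1  (J2: bond 3 brought effort, rest push out)
#1 →I1  (J2: bond 3 brought effort, rest push out)
#2 →I2  (0-jn J1 has e-setter on 0)

b0 stroke at J1
b1 stroke at I1
b2 stroke at I2
b3 stroke at J2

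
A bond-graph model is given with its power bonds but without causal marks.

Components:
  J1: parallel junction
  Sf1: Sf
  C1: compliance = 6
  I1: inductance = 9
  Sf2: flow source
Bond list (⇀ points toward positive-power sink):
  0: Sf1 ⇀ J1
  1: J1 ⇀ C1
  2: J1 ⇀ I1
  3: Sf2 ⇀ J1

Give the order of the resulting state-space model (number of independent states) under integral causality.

2  (C1, I1 all integral)

β0 →Sf1  (Sf1 (Sf) sets flow on bond)
β3 →Sf2  (Sf2 (Sf) sets flow on bond)
β1 →J1  (C1 integral (e out))
β2 →I1  (J1: bond 1 brought effort, rest push out)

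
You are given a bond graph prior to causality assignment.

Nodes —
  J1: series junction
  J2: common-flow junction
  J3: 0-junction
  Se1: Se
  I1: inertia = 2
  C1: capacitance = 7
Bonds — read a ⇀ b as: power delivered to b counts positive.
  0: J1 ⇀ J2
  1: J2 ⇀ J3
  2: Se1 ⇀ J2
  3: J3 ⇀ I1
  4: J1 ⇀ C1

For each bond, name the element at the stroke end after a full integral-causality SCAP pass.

bond 0 →J2
bond 1 →J3
bond 2 →J2
bond 3 →I1
bond 4 →J1

#2 →J2  (Se1: effort source, stroke at far end)
#3 →I1  (prefer integral on I1)
#1 →J3  (J3 needs exactly one e-in)
#0 →J2  (J2: bond 1 brought flow, rest push out)
#4 →J1  (J1 flow already set via bond 0)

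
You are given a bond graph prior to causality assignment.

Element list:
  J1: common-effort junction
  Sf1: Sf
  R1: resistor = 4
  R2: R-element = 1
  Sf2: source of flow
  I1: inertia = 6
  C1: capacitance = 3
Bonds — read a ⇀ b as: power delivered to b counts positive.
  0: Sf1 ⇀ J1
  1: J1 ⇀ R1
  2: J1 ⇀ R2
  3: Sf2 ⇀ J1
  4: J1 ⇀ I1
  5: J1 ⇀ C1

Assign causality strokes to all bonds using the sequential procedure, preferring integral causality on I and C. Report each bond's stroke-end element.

#0 |Sf1
#1 |R1
#2 |R2
#3 |Sf2
#4 |I1
#5 |J1

#0 stroke at Sf1  (Sf1 (Sf) sets flow on bond)
#3 stroke at Sf2  (Sf2 (Sf) sets flow on bond)
#4 stroke at I1  (prefer integral on I1)
#5 stroke at J1  (C1 integral (e out))
#1 stroke at R1  (common-e at J1 fixed by 5)
#2 stroke at R2  (common-e at J1 fixed by 5)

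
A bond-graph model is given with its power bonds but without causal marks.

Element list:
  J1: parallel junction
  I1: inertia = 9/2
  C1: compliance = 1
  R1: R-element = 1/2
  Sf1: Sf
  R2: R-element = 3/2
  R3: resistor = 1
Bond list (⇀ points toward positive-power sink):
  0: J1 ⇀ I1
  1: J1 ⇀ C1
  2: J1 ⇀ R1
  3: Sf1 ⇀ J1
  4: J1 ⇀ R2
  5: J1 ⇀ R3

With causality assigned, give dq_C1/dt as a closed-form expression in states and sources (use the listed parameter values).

dq_C1/dt = F_Sf1 - 2*p_I1/9 - 11*q_C1/3

#3 →Sf1  (Sf1 fixes flow; stroke at Sf1)
#0 →I1  (I1: I, integral causality)
#1 →J1  (prefer integral on C1)
#2 →R1  (J1: bond 1 brought effort, rest push out)
#4 →R2  (common-e at J1 fixed by 1)
#5 →R3  (common-e at J1 fixed by 1)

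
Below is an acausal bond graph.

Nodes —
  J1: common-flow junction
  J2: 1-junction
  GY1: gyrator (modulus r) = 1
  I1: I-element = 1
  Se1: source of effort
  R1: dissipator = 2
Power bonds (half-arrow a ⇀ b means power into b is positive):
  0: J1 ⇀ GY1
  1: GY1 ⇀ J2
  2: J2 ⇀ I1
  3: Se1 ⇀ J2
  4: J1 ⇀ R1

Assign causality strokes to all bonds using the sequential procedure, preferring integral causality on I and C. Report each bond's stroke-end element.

bond 0 stroke→J1
bond 1 stroke→J2
bond 2 stroke→I1
bond 3 stroke→J2
bond 4 stroke→R1

bond 3 stroke at J2  (source Se1 imposes e)
bond 2 stroke at I1  (I1: I, integral causality)
bond 1 stroke at J2  (common-f at J2 fixed by 2)
bond 0 stroke at J1  (GY1 both-in/both-out from 1)
bond 4 stroke at R1  (J1 needs exactly one f-in)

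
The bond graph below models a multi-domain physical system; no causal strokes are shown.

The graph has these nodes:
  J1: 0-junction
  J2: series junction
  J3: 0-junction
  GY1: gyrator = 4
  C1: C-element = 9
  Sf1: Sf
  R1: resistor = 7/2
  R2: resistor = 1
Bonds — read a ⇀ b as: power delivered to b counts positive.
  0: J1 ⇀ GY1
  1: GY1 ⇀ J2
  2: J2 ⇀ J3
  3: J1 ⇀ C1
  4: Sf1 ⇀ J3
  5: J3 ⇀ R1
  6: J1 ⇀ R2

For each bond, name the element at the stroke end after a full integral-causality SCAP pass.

#4 →Sf1  (Sf1: flow source, stroke at near end)
#3 →J1  (C1 outputs effort q/C1)
#0 →GY1  (J1: bond 3 brought effort, rest push out)
#6 →R2  (J1: bond 3 brought effort, rest push out)
#1 →GY1  (GY1 both-in/both-out from 0)
#2 →J2  (common-f at J2 fixed by 1)
#5 →J3  (J3 needs exactly one e-in)

β0 |GY1
β1 |GY1
β2 |J2
β3 |J1
β4 |Sf1
β5 |J3
β6 |R2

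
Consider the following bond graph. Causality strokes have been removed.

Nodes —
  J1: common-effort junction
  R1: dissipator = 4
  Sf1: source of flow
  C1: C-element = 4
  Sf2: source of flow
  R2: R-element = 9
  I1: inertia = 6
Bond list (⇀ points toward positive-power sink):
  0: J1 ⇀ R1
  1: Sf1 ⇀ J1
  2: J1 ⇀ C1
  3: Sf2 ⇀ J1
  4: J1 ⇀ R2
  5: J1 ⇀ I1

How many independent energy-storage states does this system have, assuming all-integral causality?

bond 1 →Sf1  (source Sf1 imposes f)
bond 3 →Sf2  (source Sf2 imposes f)
bond 2 →J1  (C1 integral (e out))
bond 0 →R1  (common-e at J1 fixed by 2)
bond 4 →R2  (0-jn J1 has e-setter on 2)
bond 5 →I1  (common-e at J1 fixed by 2)

2  (C1, I1 all integral)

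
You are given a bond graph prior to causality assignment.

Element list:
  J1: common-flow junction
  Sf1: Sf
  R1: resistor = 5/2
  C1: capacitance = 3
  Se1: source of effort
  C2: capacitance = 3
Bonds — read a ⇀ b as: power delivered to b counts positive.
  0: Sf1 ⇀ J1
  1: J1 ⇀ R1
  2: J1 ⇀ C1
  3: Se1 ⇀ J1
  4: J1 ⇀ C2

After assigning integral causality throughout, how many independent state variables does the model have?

2  (C1, C2 all integral)

β0 stroke at Sf1  (Sf1 (Sf) sets flow on bond)
β3 stroke at J1  (Se1 (Se) sets effort on bond)
β1 stroke at J1  (common-f at J1 fixed by 0)
β2 stroke at J1  (1-jn J1 has f-setter on 0)
β4 stroke at J1  (J1: bond 0 brought flow, rest push out)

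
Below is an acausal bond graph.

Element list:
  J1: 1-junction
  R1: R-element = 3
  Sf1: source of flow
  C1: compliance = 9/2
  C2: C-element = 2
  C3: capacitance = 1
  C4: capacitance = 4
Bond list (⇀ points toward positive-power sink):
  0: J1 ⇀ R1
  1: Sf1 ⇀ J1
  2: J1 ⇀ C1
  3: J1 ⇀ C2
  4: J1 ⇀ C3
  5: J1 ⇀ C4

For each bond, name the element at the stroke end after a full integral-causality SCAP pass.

β0 stroke at J1
β1 stroke at Sf1
β2 stroke at J1
β3 stroke at J1
β4 stroke at J1
β5 stroke at J1

β1 stroke at Sf1  (Sf1 (Sf) sets flow on bond)
β0 stroke at J1  (J1: bond 1 brought flow, rest push out)
β2 stroke at J1  (common-f at J1 fixed by 1)
β3 stroke at J1  (1-jn J1 has f-setter on 1)
β4 stroke at J1  (common-f at J1 fixed by 1)
β5 stroke at J1  (common-f at J1 fixed by 1)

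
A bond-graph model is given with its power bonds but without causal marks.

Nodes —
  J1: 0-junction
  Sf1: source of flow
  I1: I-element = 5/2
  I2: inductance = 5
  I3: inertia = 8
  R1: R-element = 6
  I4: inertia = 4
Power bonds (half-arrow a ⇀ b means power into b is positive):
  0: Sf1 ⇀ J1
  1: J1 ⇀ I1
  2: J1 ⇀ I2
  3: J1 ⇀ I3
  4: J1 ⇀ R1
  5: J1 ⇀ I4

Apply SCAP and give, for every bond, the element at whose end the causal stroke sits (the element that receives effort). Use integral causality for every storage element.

#0 stroke at Sf1
#1 stroke at I1
#2 stroke at I2
#3 stroke at I3
#4 stroke at J1
#5 stroke at I4

β0 stroke→Sf1  (Sf1 fixes flow; stroke at Sf1)
β1 stroke→I1  (I1 integral (f out))
β2 stroke→I2  (prefer integral on I2)
β3 stroke→I3  (I3: I, integral causality)
β5 stroke→I4  (I4 outputs flow p/I4)
β4 stroke→J1  (J1: last free bond brings effort in)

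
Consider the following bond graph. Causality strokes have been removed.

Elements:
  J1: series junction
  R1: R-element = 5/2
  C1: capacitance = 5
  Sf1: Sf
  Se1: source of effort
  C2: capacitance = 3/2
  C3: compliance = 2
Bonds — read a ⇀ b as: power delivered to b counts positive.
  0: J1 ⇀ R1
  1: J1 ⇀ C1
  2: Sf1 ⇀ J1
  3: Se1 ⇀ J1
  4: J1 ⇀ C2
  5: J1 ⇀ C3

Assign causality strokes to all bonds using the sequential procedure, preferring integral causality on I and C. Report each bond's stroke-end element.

#2 stroke at Sf1  (Sf1 fixes flow; stroke at Sf1)
#3 stroke at J1  (Se1 (Se) sets effort on bond)
#0 stroke at J1  (1-jn J1 has f-setter on 2)
#1 stroke at J1  (common-f at J1 fixed by 2)
#4 stroke at J1  (J1 flow already set via bond 2)
#5 stroke at J1  (J1 flow already set via bond 2)

b0 stroke→J1
b1 stroke→J1
b2 stroke→Sf1
b3 stroke→J1
b4 stroke→J1
b5 stroke→J1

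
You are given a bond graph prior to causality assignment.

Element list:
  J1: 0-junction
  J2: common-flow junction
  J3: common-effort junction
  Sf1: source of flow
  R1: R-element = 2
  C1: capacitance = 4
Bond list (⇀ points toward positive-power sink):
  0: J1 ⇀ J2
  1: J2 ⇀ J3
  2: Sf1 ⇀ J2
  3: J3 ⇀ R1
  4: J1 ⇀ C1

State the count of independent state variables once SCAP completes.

1  (C1 all integral)

bond 2 →Sf1  (Sf1 fixes flow; stroke at Sf1)
bond 0 →J2  (common-f at J2 fixed by 2)
bond 1 →J2  (1-jn J2 has f-setter on 2)
bond 3 →J3  (closing 0-jn rule on J3)
bond 4 →J1  (closing 0-jn rule on J1)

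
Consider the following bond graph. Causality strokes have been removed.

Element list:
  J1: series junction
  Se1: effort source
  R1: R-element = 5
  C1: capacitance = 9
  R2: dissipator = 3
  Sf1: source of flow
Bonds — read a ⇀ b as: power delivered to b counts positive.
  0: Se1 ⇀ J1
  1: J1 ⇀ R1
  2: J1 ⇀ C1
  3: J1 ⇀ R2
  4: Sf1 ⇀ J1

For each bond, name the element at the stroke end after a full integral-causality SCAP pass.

#0 |J1
#1 |J1
#2 |J1
#3 |J1
#4 |Sf1

bond 0 |J1  (Se1 (Se) sets effort on bond)
bond 4 |Sf1  (Sf1 fixes flow; stroke at Sf1)
bond 1 |J1  (1-jn J1 has f-setter on 4)
bond 2 |J1  (J1: bond 4 brought flow, rest push out)
bond 3 |J1  (1-jn J1 has f-setter on 4)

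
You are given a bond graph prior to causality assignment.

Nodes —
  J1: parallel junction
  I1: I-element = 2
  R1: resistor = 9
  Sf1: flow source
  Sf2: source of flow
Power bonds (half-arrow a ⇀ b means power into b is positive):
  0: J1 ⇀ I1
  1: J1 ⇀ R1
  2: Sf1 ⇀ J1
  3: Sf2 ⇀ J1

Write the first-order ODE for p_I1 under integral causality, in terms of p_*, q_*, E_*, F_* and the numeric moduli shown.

dp_I1/dt = 9*F_Sf1 + 9*F_Sf2 - 9*p_I1/2

bond 2 →Sf1  (Sf1 (Sf) sets flow on bond)
bond 3 →Sf2  (source Sf2 imposes f)
bond 0 →I1  (prefer integral on I1)
bond 1 →J1  (J1 needs exactly one e-in)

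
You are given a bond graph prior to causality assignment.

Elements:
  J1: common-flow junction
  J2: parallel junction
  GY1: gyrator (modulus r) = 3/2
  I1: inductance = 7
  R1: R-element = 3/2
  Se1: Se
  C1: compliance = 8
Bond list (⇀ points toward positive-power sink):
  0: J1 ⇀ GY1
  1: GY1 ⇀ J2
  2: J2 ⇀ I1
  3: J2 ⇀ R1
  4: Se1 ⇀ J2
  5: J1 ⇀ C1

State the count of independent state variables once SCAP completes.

2  (C1, I1 all integral)

b4 stroke at J2  (Se1 fixes effort; stroke away)
b1 stroke at GY1  (J2 effort already set via bond 4)
b2 stroke at I1  (common-e at J2 fixed by 4)
b3 stroke at R1  (J2: bond 4 brought effort, rest push out)
b0 stroke at GY1  (GY GY1: same side as bond 1)
b5 stroke at J1  (J1: bond 0 brought flow, rest push out)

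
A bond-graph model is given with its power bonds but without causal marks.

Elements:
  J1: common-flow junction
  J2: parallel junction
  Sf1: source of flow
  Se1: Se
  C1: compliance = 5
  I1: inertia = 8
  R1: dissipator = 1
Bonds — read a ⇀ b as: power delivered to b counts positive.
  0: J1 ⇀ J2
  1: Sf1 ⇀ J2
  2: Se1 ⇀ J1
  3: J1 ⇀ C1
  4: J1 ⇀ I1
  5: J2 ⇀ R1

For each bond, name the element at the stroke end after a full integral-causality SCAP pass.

#1 →Sf1  (source Sf1 imposes f)
#2 →J1  (source Se1 imposes e)
#3 →J1  (C1 outputs effort q/C1)
#4 →I1  (I1: I, integral causality)
#0 →J1  (J1 flow already set via bond 4)
#5 →J2  (J2: last free bond brings effort in)

β0 stroke→J1
β1 stroke→Sf1
β2 stroke→J1
β3 stroke→J1
β4 stroke→I1
β5 stroke→J2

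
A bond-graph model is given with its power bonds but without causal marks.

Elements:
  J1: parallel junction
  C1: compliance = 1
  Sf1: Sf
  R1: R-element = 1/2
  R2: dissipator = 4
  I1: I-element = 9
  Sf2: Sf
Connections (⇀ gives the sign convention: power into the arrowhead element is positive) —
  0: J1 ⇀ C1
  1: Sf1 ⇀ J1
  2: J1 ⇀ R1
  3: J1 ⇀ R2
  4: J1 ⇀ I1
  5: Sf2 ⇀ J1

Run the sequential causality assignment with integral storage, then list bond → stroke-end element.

β1 stroke→Sf1  (Sf1: flow source, stroke at near end)
β5 stroke→Sf2  (source Sf2 imposes f)
β0 stroke→J1  (C1 outputs effort q/C1)
β2 stroke→R1  (0-jn J1 has e-setter on 0)
β3 stroke→R2  (0-jn J1 has e-setter on 0)
β4 stroke→I1  (J1 effort already set via bond 0)

b0 →J1
b1 →Sf1
b2 →R1
b3 →R2
b4 →I1
b5 →Sf2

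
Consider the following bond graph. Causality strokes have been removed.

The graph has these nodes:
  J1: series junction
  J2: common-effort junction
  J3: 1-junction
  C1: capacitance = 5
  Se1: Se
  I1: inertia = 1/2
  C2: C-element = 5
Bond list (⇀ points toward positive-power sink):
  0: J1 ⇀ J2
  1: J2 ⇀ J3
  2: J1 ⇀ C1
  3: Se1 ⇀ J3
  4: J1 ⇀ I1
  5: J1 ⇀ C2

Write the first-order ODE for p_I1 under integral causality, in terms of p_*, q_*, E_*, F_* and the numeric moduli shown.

dp_I1/dt = E_Se1 - q_C1/5 - q_C2/5

bond 3 |J3  (source Se1 imposes e)
bond 1 |J2  (J3 needs exactly one f-in)
bond 0 |J1  (J2: bond 1 brought effort, rest push out)
bond 2 |J1  (C1 integral (e out))
bond 4 |I1  (I1 outputs flow p/I1)
bond 5 |J1  (J1 flow already set via bond 4)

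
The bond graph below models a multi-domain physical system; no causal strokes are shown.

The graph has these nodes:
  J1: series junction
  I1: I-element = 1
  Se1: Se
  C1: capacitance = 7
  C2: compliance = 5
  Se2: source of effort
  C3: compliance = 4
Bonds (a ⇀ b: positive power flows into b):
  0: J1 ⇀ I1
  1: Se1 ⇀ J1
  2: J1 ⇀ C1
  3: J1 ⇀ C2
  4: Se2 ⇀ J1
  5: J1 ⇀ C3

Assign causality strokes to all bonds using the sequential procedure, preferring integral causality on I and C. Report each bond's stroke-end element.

bond 0 stroke at I1
bond 1 stroke at J1
bond 2 stroke at J1
bond 3 stroke at J1
bond 4 stroke at J1
bond 5 stroke at J1

b1 →J1  (Se1 (Se) sets effort on bond)
b4 →J1  (source Se2 imposes e)
b0 →I1  (I1 outputs flow p/I1)
b2 →J1  (common-f at J1 fixed by 0)
b3 →J1  (J1: bond 0 brought flow, rest push out)
b5 →J1  (common-f at J1 fixed by 0)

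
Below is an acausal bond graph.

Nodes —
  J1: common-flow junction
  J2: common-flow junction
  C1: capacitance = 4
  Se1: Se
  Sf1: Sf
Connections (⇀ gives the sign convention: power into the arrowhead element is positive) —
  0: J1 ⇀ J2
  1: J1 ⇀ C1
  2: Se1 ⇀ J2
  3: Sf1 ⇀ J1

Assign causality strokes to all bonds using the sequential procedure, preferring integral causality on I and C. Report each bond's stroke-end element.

β2 |J2  (Se1 fixes effort; stroke away)
β3 |Sf1  (source Sf1 imposes f)
β0 |J1  (J1: bond 3 brought flow, rest push out)
β1 |J1  (J1: bond 3 brought flow, rest push out)

bond 0 stroke at J1
bond 1 stroke at J1
bond 2 stroke at J2
bond 3 stroke at Sf1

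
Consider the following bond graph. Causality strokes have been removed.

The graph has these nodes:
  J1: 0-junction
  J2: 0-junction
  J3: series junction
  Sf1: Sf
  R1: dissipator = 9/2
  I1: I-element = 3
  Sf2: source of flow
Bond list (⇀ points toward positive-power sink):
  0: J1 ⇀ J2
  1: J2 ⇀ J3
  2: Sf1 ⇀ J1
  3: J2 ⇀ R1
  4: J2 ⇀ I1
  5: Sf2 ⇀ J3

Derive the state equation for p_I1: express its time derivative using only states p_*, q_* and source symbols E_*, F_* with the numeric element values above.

dp_I1/dt = 9*F_Sf1/2 - 9*F_Sf2/2 - 3*p_I1/2

b2 →Sf1  (Sf1: flow source, stroke at near end)
b5 →Sf2  (Sf2 fixes flow; stroke at Sf2)
b0 →J1  (closing 0-jn rule on J1)
b1 →J3  (J3 flow already set via bond 5)
b4 →I1  (I1 integral (f out))
b3 →J2  (J2: last free bond brings effort in)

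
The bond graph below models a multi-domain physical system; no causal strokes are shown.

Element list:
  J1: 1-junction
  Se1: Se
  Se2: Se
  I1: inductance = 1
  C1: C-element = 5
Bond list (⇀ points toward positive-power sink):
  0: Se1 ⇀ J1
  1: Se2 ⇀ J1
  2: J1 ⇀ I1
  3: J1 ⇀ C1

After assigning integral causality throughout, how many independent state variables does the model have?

β0 stroke→J1  (Se1 (Se) sets effort on bond)
β1 stroke→J1  (source Se2 imposes e)
β2 stroke→I1  (I1: I, integral causality)
β3 stroke→J1  (J1 flow already set via bond 2)

2  (C1, I1 all integral)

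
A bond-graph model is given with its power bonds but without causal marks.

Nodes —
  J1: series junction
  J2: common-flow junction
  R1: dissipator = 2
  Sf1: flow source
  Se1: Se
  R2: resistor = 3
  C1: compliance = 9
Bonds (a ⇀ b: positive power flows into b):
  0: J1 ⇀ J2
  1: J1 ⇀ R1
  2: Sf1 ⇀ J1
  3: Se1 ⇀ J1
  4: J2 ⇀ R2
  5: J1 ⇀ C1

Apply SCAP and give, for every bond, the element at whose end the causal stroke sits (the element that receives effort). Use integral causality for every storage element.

β2 →Sf1  (source Sf1 imposes f)
β3 →J1  (Se1 (Se) sets effort on bond)
β0 →J1  (J1 flow already set via bond 2)
β1 →J1  (1-jn J1 has f-setter on 2)
β5 →J1  (common-f at J1 fixed by 2)
β4 →J2  (J2 flow already set via bond 0)

#0 →J1
#1 →J1
#2 →Sf1
#3 →J1
#4 →J2
#5 →J1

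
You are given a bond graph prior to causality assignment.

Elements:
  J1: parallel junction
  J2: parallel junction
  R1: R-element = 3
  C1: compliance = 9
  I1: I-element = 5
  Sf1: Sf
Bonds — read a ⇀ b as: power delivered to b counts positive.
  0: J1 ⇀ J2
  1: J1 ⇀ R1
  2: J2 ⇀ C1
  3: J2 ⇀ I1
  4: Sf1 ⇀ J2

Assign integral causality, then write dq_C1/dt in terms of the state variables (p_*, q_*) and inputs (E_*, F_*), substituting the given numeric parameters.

dq_C1/dt = F_Sf1 - p_I1/5 - q_C1/27

#4 →Sf1  (source Sf1 imposes f)
#2 →J2  (prefer integral on C1)
#0 →J1  (common-e at J2 fixed by 2)
#3 →I1  (J2: bond 2 brought effort, rest push out)
#1 →R1  (J1 effort already set via bond 0)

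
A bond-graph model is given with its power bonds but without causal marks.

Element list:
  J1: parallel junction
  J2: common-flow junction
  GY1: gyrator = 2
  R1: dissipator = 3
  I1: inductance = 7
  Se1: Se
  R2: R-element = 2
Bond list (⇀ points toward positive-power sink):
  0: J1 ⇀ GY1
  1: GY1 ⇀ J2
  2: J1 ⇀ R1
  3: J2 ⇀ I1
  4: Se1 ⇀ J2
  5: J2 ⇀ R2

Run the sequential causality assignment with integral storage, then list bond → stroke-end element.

bond 0 stroke→J1
bond 1 stroke→J2
bond 2 stroke→R1
bond 3 stroke→I1
bond 4 stroke→J2
bond 5 stroke→J2

#4 →J2  (source Se1 imposes e)
#3 →I1  (I1 outputs flow p/I1)
#1 →J2  (common-f at J2 fixed by 3)
#5 →J2  (1-jn J2 has f-setter on 3)
#0 →J1  (GY1: gyrator matches bond 1)
#2 →R1  (J1 effort already set via bond 0)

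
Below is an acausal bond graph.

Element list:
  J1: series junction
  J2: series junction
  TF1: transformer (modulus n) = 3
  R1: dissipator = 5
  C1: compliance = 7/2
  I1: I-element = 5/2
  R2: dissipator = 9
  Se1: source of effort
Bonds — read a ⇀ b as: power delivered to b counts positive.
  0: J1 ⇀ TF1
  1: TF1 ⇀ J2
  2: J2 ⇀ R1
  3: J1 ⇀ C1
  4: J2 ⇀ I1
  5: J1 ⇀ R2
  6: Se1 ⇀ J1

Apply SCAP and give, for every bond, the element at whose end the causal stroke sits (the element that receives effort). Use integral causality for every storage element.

b0 stroke at TF1
b1 stroke at J2
b2 stroke at J2
b3 stroke at J1
b4 stroke at I1
b5 stroke at J1
b6 stroke at J1

β6 →J1  (Se1: effort source, stroke at far end)
β3 →J1  (C1: C, integral causality)
β4 →I1  (prefer integral on I1)
β1 →J2  (1-jn J2 has f-setter on 4)
β2 →J2  (1-jn J2 has f-setter on 4)
β0 →TF1  (TF1 one-in-one-out from 1)
β5 →J1  (J1 flow already set via bond 0)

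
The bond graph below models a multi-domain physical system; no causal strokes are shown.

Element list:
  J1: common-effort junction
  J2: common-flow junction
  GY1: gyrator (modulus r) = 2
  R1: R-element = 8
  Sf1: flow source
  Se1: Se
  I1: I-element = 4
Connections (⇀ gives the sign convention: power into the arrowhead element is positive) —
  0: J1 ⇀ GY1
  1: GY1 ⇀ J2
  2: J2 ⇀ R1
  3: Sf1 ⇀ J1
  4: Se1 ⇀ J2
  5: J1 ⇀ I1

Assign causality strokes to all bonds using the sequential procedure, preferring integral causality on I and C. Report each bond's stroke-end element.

#3 |Sf1  (source Sf1 imposes f)
#4 |J2  (source Se1 imposes e)
#5 |I1  (I1 outputs flow p/I1)
#0 |J1  (closing 0-jn rule on J1)
#1 |J2  (through GY1, causality inverts; strokes same side of GY1)
#2 |R1  (J2 needs exactly one f-in)

#0 stroke at J1
#1 stroke at J2
#2 stroke at R1
#3 stroke at Sf1
#4 stroke at J2
#5 stroke at I1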